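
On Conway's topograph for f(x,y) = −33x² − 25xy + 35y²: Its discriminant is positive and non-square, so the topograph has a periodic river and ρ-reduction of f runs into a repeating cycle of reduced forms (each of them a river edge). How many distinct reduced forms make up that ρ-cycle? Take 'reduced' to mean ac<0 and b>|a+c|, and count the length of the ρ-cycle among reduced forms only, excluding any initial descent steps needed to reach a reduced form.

D = 5245, ⌊√D⌋ = 72
descent: ρ → (35,25,-33)  [lands on river]
river: ρ → (-33,41,27)
river: ρ → (27,67,-7)
river: ρ → (-7,59,63)
river: ρ → (63,67,-3)
river: ρ → (-3,71,17)
river: ρ → (17,65,-15)
river: ρ → (-15,55,37)
river: ρ → (37,19,-33)
river: ρ → (-33,47,23)
river: ρ → (23,45,-35)
river: ρ → (-35,25,33)
river: ρ → (33,41,-27)
river: ρ → (-27,67,7)
river: ρ → (7,59,-63)
river: ρ → (-63,67,3)
river: ρ → (3,71,-17)
river: ρ → (-17,65,15)
river: ρ → (15,55,-37)
river: ρ → (-37,19,33)
river: ρ → (33,47,-23)
river: ρ → (-23,45,35)
ρ-cycle length = 22 (tail of 1 descent step not counted)

22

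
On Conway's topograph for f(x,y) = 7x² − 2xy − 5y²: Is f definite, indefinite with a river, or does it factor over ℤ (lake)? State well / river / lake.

D = b²−4ac = (-2)² − 4·7·(-5) = 144
D = 12² is a perfect square ⇒ form factors over ℤ ⇒ lakes

lake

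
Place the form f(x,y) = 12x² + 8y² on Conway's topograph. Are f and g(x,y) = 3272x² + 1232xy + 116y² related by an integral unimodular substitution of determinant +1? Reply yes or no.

D₁ = -384, D₂ = -384
f: flip: (12,0,8)→(8,0,12)
f: reduced (well bottom): (8,0,12) with a≤c, −a<b≤a
g: flip: (3272,1232,116)→(116,-1232,3272)
g: translate: b→-72 (≡-1232 mod 232), so (116,-1232,3272)→(116,-72,12)
g: flip: (116,-72,12)→(12,72,116)
g: translate: b→0 (≡72 mod 24), so (12,72,116)→(12,0,8)
g: flip: (12,0,8)→(8,0,12)
g: reduced (well bottom): (8,0,12) with a≤c, −a<b≤a
reduced forms (8, 0, 12) vs (8, 0, 12) ⇒ equivalent

yes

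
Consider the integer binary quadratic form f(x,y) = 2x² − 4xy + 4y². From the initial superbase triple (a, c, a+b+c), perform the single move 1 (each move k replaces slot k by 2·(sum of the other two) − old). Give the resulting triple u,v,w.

start (2,4,2) = (f(1,0),f(0,1),f(1,1))
replace slot 1: 2·(4+2) − 2 = 10 → (10,4,2)

10,4,2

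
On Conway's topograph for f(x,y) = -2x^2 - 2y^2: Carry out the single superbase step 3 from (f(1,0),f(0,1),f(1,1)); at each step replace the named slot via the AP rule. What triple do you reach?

start (-2,-2,-4) = (f(1,0),f(0,1),f(1,1))
replace slot 3: 2·((-2)+(-2)) − (-4) = -4 → (-2,-2,-4)

-2,-2,-4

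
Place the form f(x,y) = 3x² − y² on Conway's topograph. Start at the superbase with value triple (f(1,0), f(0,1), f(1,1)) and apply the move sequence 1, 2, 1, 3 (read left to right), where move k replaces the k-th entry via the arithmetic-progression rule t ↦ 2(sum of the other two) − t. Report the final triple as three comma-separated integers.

start (3,-1,2) = (f(1,0),f(0,1),f(1,1))
replace slot 1: 2·((-1)+2) − 3 = -1 → (-1,-1,2)
replace slot 2: 2·((-1)+2) − (-1) = 3 → (-1,3,2)
replace slot 1: 2·(3+2) − (-1) = 11 → (11,3,2)
replace slot 3: 2·(11+3) − 2 = 26 → (11,3,26)

11,3,26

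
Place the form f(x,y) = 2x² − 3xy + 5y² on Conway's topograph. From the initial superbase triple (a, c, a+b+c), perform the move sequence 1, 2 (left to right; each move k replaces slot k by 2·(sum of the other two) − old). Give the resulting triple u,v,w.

start (2,5,4) = (f(1,0),f(0,1),f(1,1))
replace slot 1: 2·(5+4) − 2 = 16 → (16,5,4)
replace slot 2: 2·(16+4) − 5 = 35 → (16,35,4)

16,35,4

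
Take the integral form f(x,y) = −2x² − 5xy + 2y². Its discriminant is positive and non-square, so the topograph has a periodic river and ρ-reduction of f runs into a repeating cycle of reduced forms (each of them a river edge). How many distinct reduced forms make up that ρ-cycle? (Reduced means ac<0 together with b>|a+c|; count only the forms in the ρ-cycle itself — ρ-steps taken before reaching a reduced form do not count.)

D = 41, ⌊√D⌋ = 6
descent: ρ → (2,5,-2)  [lands on river]
river: ρ → (-2,3,4)
river: ρ → (4,5,-1)
river: ρ → (-1,5,4)
river: ρ → (4,3,-2)
river: ρ → (-2,5,2)
river: ρ → (2,3,-4)
river: ρ → (-4,5,1)
river: ρ → (1,5,-4)
river: ρ → (-4,3,2)
ρ-cycle length = 10 (tail of 1 descent step not counted)

10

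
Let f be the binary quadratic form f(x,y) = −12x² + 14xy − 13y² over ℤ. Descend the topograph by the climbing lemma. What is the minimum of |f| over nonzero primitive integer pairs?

translate: b→10 (≡-14 mod 24), so (12,-14,13)→(12,10,11)
flip: (12,10,11)→(11,-10,12)
reduced (well bottom): (11,-10,12) with a≤c, −a<b≤a
well minimum |f| = |-11| = 11 (negative-definite)

11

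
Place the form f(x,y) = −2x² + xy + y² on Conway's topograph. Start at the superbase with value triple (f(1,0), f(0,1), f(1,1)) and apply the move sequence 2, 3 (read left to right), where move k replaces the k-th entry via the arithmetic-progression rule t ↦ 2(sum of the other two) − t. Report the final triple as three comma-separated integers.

start (-2,1,0) = (f(1,0),f(0,1),f(1,1))
replace slot 2: 2·((-2)+0) − 1 = -5 → (-2,-5,0)
replace slot 3: 2·((-2)+(-5)) − 0 = -14 → (-2,-5,-14)

-2,-5,-14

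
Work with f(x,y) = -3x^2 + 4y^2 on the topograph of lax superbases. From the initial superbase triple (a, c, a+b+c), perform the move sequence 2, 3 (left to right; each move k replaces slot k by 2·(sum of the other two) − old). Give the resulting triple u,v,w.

start (-3,4,1) = (f(1,0),f(0,1),f(1,1))
replace slot 2: 2·((-3)+1) − 4 = -8 → (-3,-8,1)
replace slot 3: 2·((-3)+(-8)) − 1 = -23 → (-3,-8,-23)

-3,-8,-23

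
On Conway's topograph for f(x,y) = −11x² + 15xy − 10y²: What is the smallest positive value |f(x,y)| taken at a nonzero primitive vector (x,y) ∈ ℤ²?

translate: b→7 (≡-15 mod 22), so (11,-15,10)→(11,7,6)
flip: (11,7,6)→(6,-7,11)
translate: b→5 (≡-7 mod 12), so (6,-7,11)→(6,5,10)
reduced (well bottom): (6,5,10) with a≤c, −a<b≤a
well minimum |f| = |-6| = 6 (negative-definite)

6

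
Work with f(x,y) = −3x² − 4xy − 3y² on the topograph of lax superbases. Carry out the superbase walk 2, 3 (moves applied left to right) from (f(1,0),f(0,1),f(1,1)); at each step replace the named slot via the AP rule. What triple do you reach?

start (-3,-3,-10) = (f(1,0),f(0,1),f(1,1))
replace slot 2: 2·((-3)+(-10)) − (-3) = -23 → (-3,-23,-10)
replace slot 3: 2·((-3)+(-23)) − (-10) = -42 → (-3,-23,-42)

-3,-23,-42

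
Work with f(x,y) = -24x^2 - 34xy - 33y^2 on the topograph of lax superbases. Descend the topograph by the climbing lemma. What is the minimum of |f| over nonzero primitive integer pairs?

translate: b→-14 (≡34 mod 48), so (24,34,33)→(24,-14,23)
flip: (24,-14,23)→(23,14,24)
reduced (well bottom): (23,14,24) with a≤c, −a<b≤a
well minimum |f| = |-23| = 23 (negative-definite)

23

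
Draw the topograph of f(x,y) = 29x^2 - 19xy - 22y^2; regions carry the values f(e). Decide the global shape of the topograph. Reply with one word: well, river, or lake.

D = b²−4ac = (-19)² − 4·29·(-22) = 2913
D > 0 non-square ⇒ indefinite ⇒ periodic river

river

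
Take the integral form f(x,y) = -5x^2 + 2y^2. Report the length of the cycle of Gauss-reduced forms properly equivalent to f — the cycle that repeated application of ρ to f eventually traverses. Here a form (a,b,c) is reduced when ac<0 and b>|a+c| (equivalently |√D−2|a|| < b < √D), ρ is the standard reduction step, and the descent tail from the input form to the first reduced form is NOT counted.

D = 40, ⌊√D⌋ = 6
descent: ρ → (2,4,-3)  [lands on river]
river: ρ → (-3,2,3)
river: ρ → (3,4,-2)
river: ρ → (-2,4,3)
river: ρ → (3,2,-3)
river: ρ → (-3,4,2)
ρ-cycle length = 6 (tail of 1 descent step not counted)

6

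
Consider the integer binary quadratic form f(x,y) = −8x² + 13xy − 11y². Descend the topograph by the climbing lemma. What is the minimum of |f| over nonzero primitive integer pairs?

translate: b→3 (≡-13 mod 16), so (8,-13,11)→(8,3,6)
flip: (8,3,6)→(6,-3,8)
reduced (well bottom): (6,-3,8) with a≤c, −a<b≤a
well minimum |f| = |-6| = 6 (negative-definite)

6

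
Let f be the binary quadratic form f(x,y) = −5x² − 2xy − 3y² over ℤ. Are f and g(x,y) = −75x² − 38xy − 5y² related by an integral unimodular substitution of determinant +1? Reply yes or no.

D₁ = -56, D₂ = -56
f is negative-definite; reduce −f:
−f: flip: (5,2,3)→(3,-2,5)
−f: reduced (well bottom): (3,-2,5) with a≤c, −a<b≤a
flip sign back: reduced form of f is (-3,2,-5)
g is negative-definite; reduce −g:
−g: flip: (75,38,5)→(5,-38,75)
−g: translate: b→2 (≡-38 mod 10), so (5,-38,75)→(5,2,3)
−g: flip: (5,2,3)→(3,-2,5)
−g: reduced (well bottom): (3,-2,5) with a≤c, −a<b≤a
flip sign back: reduced form of g is (-3,2,-5)
reduced forms (-3, 2, -5) vs (-3, 2, -5) ⇒ equivalent

yes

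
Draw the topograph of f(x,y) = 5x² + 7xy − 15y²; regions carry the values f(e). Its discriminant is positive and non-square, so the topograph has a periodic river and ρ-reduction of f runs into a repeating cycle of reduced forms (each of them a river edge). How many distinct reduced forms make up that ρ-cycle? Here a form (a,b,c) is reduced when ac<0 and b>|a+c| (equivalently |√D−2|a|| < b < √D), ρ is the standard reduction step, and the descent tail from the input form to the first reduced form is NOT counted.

D = 349, ⌊√D⌋ = 18
descent: ρ → (-15,-7,5)
descent: ρ → (5,17,-3)  [lands on river]
river: ρ → (-3,13,15)
river: ρ → (15,17,-1)
river: ρ → (-1,17,15)
river: ρ → (15,13,-3)
river: ρ → (-3,17,5)
river: ρ → (5,13,-9)
river: ρ → (-9,5,9)
river: ρ → (9,13,-5)
river: ρ → (-5,17,3)
river: ρ → (3,13,-15)
river: ρ → (-15,17,1)
river: ρ → (1,17,-15)
river: ρ → (-15,13,3)
river: ρ → (3,17,-5)
river: ρ → (-5,13,9)
river: ρ → (9,5,-9)
river: ρ → (-9,13,5)
ρ-cycle length = 18 (tail of 2 descent steps not counted)

18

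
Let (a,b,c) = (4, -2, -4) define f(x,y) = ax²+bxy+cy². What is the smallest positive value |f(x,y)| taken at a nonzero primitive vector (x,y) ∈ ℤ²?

descent: ρ → (-4,2,4)  [lands on river]
river: ρ → (4,6,-2)
river: ρ → (-2,6,4)
river: ρ → (4,2,-4)
river: ρ → (-4,6,2)
river: ρ → (2,6,-4)
closes: descent 1, river 6
min |a| on river = 2

2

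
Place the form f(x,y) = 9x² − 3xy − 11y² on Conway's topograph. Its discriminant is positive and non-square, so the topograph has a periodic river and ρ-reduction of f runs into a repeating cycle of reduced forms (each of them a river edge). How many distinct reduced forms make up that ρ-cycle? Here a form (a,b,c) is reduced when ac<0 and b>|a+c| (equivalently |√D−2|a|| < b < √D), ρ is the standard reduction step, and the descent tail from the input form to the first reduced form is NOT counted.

D = 405, ⌊√D⌋ = 20
descent: ρ → (-11,3,9)  [lands on river]
river: ρ → (9,15,-5)
river: ρ → (-5,15,9)
river: ρ → (9,3,-11)
river: ρ → (-11,19,1)
river: ρ → (1,19,-11)
ρ-cycle length = 6 (tail of 1 descent step not counted)

6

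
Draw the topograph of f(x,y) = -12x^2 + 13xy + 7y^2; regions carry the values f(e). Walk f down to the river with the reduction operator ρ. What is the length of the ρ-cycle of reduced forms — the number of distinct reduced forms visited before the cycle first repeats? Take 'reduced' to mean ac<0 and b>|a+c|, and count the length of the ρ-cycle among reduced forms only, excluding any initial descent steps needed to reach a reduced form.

D = 505, ⌊√D⌋ = 22
river: ρ → (7,15,-10)
river: ρ → (-10,5,12)
river: ρ → (12,19,-3)
river: ρ → (-3,17,18)
river: ρ → (18,19,-2)
river: ρ → (-2,21,8)
river: ρ → (8,11,-12)
river: ρ → (-12,13,7)
ρ-cycle length = 8 (tail of 0 descent steps not counted)

8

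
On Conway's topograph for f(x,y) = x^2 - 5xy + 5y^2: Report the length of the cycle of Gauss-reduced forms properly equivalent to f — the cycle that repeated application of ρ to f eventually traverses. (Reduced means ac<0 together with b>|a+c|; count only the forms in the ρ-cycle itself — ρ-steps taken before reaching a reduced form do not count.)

D = 5, ⌊√D⌋ = 2
descent: ρ → (5,5,1)
descent: ρ → (1,1,-1)  [lands on river]
river: ρ → (-1,1,1)
ρ-cycle length = 2 (tail of 2 descent steps not counted)

2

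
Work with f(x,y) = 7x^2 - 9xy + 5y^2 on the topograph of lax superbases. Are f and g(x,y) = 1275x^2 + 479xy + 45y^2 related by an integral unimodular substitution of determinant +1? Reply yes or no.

D₁ = -59, D₂ = -59
f: translate: b→5 (≡-9 mod 14), so (7,-9,5)→(7,5,3)
f: flip: (7,5,3)→(3,-5,7)
f: translate: b→1 (≡-5 mod 6), so (3,-5,7)→(3,1,5)
f: reduced (well bottom): (3,1,5) with a≤c, −a<b≤a
g: flip: (1275,479,45)→(45,-479,1275)
g: translate: b→-29 (≡-479 mod 90), so (45,-479,1275)→(45,-29,5)
g: flip: (45,-29,5)→(5,29,45)
g: translate: b→-1 (≡29 mod 10), so (5,29,45)→(5,-1,3)
g: flip: (5,-1,3)→(3,1,5)
g: reduced (well bottom): (3,1,5) with a≤c, −a<b≤a
reduced forms (3, 1, 5) vs (3, 1, 5) ⇒ equivalent

yes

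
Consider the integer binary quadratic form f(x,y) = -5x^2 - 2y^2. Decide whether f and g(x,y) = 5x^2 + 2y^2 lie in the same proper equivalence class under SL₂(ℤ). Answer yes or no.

D₁ = -40, D₂ = -40
f is negative-definite; reduce −f:
−f: flip: (5,0,2)→(2,0,5)
−f: reduced (well bottom): (2,0,5) with a≤c, −a<b≤a
flip sign back: reduced form of f is (-2,0,-5)
g: flip: (5,0,2)→(2,0,5)
g: reduced (well bottom): (2,0,5) with a≤c, −a<b≤a
reduced forms (-2, 0, -5) vs (2, 0, 5) ⇒ inequivalent

no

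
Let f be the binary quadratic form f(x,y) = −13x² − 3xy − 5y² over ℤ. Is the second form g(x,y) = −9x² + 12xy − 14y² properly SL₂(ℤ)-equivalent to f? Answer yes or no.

D₁ = -251, D₂ = -360
discriminants differ ⇒ not SL₂(ℤ)-equivalent

no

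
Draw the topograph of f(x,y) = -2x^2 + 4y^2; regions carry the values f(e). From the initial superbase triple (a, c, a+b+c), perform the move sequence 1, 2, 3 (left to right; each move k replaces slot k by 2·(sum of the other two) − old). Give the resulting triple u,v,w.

start (-2,4,2) = (f(1,0),f(0,1),f(1,1))
replace slot 1: 2·(4+2) − (-2) = 14 → (14,4,2)
replace slot 2: 2·(14+2) − 4 = 28 → (14,28,2)
replace slot 3: 2·(14+28) − 2 = 82 → (14,28,82)

14,28,82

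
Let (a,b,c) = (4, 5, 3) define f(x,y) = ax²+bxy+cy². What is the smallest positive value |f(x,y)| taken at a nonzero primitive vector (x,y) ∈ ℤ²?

translate: b→-3 (≡5 mod 8), so (4,5,3)→(4,-3,2)
flip: (4,-3,2)→(2,3,4)
translate: b→-1 (≡3 mod 4), so (2,3,4)→(2,-1,3)
reduced (well bottom): (2,-1,3) with a≤c, −a<b≤a
well minimum = a = 2

2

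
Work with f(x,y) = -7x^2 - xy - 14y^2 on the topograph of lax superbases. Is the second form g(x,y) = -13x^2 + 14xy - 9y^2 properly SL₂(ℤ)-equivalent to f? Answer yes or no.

D₁ = -391, D₂ = -272
discriminants differ ⇒ not SL₂(ℤ)-equivalent

no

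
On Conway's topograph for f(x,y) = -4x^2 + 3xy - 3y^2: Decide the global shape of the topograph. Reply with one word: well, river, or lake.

D = b²−4ac = 3² − 4·(-4)·(-3) = -39
D < 0 ⇒ definite ⇒ every region one sign ⇒ single well

well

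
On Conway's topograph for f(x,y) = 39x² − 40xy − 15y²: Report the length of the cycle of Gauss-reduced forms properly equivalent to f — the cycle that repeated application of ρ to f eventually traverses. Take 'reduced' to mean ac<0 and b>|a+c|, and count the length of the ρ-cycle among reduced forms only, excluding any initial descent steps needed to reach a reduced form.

D = 3940, ⌊√D⌋ = 62
descent: ρ → (-15,40,39)  [lands on river]
river: ρ → (39,38,-16)
river: ρ → (-16,58,9)
river: ρ → (9,50,-40)
river: ρ → (-40,30,19)
river: ρ → (19,46,-24)
river: ρ → (-24,50,15)
river: ρ → (15,40,-39)
river: ρ → (-39,38,16)
river: ρ → (16,58,-9)
river: ρ → (-9,50,40)
river: ρ → (40,30,-19)
river: ρ → (-19,46,24)
river: ρ → (24,50,-15)
ρ-cycle length = 14 (tail of 1 descent step not counted)

14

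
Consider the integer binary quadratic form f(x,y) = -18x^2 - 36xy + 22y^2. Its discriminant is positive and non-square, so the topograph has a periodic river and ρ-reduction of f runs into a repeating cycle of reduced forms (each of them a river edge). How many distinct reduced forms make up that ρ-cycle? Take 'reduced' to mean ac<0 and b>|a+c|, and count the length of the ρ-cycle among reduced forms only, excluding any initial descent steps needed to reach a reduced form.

D = 2880, ⌊√D⌋ = 53
descent: ρ → (22,36,-18)  [lands on river]
river: ρ → (-18,36,22)
river: ρ → (22,52,-2)
river: ρ → (-2,52,22)
ρ-cycle length = 4 (tail of 1 descent step not counted)

4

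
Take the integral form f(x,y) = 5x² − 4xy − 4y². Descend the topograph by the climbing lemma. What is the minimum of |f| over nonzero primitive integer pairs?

descent: ρ → (-4,4,5)  [lands on river]
river: ρ → (5,6,-3)
river: ρ → (-3,6,5)
river: ρ → (5,4,-4)
closes: descent 1, river 4
min |a| on river = 3

3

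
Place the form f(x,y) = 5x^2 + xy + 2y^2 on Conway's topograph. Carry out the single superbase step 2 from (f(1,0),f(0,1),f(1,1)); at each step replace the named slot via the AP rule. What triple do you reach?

start (5,2,8) = (f(1,0),f(0,1),f(1,1))
replace slot 2: 2·(5+8) − 2 = 24 → (5,24,8)

5,24,8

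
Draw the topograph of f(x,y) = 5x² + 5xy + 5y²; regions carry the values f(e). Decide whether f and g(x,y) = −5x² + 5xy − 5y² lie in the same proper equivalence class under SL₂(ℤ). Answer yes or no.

D₁ = -75, D₂ = -75
f: reduced (well bottom): (5,5,5) with a≤c, −a<b≤a
g is negative-definite; reduce −g:
−g: translate: b→5 (≡-5 mod 10), so (5,-5,5)→(5,5,5)
−g: reduced (well bottom): (5,5,5) with a≤c, −a<b≤a
flip sign back: reduced form of g is (-5,-5,-5)
reduced forms (5, 5, 5) vs (-5, -5, -5) ⇒ inequivalent

no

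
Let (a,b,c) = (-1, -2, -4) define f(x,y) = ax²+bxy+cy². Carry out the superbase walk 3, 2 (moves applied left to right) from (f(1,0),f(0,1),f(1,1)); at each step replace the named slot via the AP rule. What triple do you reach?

start (-1,-4,-7) = (f(1,0),f(0,1),f(1,1))
replace slot 3: 2·((-1)+(-4)) − (-7) = -3 → (-1,-4,-3)
replace slot 2: 2·((-1)+(-3)) − (-4) = -4 → (-1,-4,-3)

-1,-4,-3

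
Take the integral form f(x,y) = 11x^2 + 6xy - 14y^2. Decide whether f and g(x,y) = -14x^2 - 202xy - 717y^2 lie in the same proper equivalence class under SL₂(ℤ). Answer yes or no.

D₁ = 652, D₂ = 652
river cycle of f (length 18): (-14, 22, 3), (3, 20, -21), (-21, 22, 2), (2, 22, -21), (-21, 20, 3), (3, 22, -14), (-14, 6, 11), (11, 16, -9), (-9, 20, 7), (7, 22, -6), … (8 more)
river cycle of g (length 18): (-14, 22, 3), (3, 20, -21), (-21, 22, 2), (2, 22, -21), (-21, 20, 3), (3, 22, -14), (-14, 6, 11), (11, 16, -9), (-9, 20, 7), (7, 22, -6), … (8 more)
cycles coincide ⇒ equivalent

yes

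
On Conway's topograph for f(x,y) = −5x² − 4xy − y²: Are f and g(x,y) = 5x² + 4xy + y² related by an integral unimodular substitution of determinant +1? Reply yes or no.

D₁ = -4, D₂ = -4
f is negative-definite; reduce −f:
−f: flip: (5,4,1)→(1,-4,5)
−f: translate: b→0 (≡-4 mod 2), so (1,-4,5)→(1,0,1)
−f: reduced (well bottom): (1,0,1) with a≤c, −a<b≤a
flip sign back: reduced form of f is (-1,0,-1)
g: flip: (5,4,1)→(1,-4,5)
g: translate: b→0 (≡-4 mod 2), so (1,-4,5)→(1,0,1)
g: reduced (well bottom): (1,0,1) with a≤c, −a<b≤a
reduced forms (-1, 0, -1) vs (1, 0, 1) ⇒ inequivalent

no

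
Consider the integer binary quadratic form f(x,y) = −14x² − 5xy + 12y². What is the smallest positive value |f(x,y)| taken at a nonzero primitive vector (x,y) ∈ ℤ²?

descent: ρ → (12,5,-14)  [lands on river]
river: ρ → (-14,23,3)
river: ρ → (3,25,-6)
river: ρ → (-6,23,7)
river: ρ → (7,19,-12)
river: ρ → (-12,5,14)
river: ρ → (14,23,-3)
river: ρ → (-3,25,6)
river: ρ → (6,23,-7)
river: ρ → (-7,19,12)
closes: descent 1, river 10
min |a| on river = 3

3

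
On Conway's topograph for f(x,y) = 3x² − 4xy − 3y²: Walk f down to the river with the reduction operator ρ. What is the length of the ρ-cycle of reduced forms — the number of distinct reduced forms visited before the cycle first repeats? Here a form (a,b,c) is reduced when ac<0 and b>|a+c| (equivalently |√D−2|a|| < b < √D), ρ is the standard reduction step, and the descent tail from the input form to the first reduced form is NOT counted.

D = 52, ⌊√D⌋ = 7
descent: ρ → (-3,4,3)  [lands on river]
river: ρ → (3,2,-4)
river: ρ → (-4,6,1)
river: ρ → (1,6,-4)
river: ρ → (-4,2,3)
river: ρ → (3,4,-3)
river: ρ → (-3,2,4)
river: ρ → (4,6,-1)
river: ρ → (-1,6,4)
river: ρ → (4,2,-3)
ρ-cycle length = 10 (tail of 1 descent step not counted)

10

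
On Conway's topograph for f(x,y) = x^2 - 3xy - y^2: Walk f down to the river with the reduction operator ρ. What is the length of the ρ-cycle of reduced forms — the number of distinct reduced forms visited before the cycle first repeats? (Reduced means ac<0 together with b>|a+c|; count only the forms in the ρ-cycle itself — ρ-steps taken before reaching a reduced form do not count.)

D = 13, ⌊√D⌋ = 3
descent: ρ → (-1,3,1)  [lands on river]
river: ρ → (1,3,-1)
ρ-cycle length = 2 (tail of 1 descent step not counted)

2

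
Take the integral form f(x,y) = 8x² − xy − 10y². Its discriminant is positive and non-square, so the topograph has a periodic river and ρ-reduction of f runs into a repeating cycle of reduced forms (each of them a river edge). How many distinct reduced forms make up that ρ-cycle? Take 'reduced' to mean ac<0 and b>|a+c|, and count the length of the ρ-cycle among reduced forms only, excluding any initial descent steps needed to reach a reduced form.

D = 321, ⌊√D⌋ = 17
descent: ρ → (-10,1,8)
descent: ρ → (8,15,-3)  [lands on river]
river: ρ → (-3,15,8)
river: ρ → (8,17,-1)
river: ρ → (-1,17,8)
ρ-cycle length = 4 (tail of 2 descent steps not counted)

4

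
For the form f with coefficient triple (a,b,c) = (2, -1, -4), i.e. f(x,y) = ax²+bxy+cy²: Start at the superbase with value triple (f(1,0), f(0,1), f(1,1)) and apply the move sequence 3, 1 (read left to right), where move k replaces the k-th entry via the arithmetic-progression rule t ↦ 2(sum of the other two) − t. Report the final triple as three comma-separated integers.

start (2,-4,-3) = (f(1,0),f(0,1),f(1,1))
replace slot 3: 2·(2+(-4)) − (-3) = -1 → (2,-4,-1)
replace slot 1: 2·((-4)+(-1)) − 2 = -12 → (-12,-4,-1)

-12,-4,-1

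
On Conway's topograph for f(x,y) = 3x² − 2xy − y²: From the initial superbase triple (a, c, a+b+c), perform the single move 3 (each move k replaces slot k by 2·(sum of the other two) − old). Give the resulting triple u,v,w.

start (3,-1,0) = (f(1,0),f(0,1),f(1,1))
replace slot 3: 2·(3+(-1)) − 0 = 4 → (3,-1,4)

3,-1,4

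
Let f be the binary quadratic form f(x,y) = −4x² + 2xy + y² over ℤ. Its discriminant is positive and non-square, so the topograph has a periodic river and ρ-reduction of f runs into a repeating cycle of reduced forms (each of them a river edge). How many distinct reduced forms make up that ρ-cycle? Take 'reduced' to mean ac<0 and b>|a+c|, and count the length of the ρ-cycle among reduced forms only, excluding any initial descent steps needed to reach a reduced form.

D = 20, ⌊√D⌋ = 4
descent: ρ → (1,4,-1)  [lands on river]
river: ρ → (-1,4,1)
ρ-cycle length = 2 (tail of 1 descent step not counted)

2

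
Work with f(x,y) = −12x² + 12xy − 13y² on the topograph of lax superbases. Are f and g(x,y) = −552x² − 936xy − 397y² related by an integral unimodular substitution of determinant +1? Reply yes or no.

D₁ = -480, D₂ = -480
f is negative-definite; reduce −f:
−f: translate: b→12 (≡-12 mod 24), so (12,-12,13)→(12,12,13)
−f: reduced (well bottom): (12,12,13) with a≤c, −a<b≤a
flip sign back: reduced form of f is (-12,-12,-13)
g is negative-definite; reduce −g:
−g: translate: b→-168 (≡936 mod 1104), so (552,936,397)→(552,-168,13)
−g: flip: (552,-168,13)→(13,168,552)
−g: translate: b→12 (≡168 mod 26), so (13,168,552)→(13,12,12)
−g: flip: (13,12,12)→(12,-12,13)
−g: translate: b→12 (≡-12 mod 24), so (12,-12,13)→(12,12,13)
−g: reduced (well bottom): (12,12,13) with a≤c, −a<b≤a
flip sign back: reduced form of g is (-12,-12,-13)
reduced forms (-12, -12, -13) vs (-12, -12, -13) ⇒ equivalent

yes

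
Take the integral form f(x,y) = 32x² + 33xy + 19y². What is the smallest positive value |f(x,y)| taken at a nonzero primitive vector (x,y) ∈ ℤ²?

translate: b→-31 (≡33 mod 64), so (32,33,19)→(32,-31,18)
flip: (32,-31,18)→(18,31,32)
translate: b→-5 (≡31 mod 36), so (18,31,32)→(18,-5,19)
reduced (well bottom): (18,-5,19) with a≤c, −a<b≤a
well minimum = a = 18

18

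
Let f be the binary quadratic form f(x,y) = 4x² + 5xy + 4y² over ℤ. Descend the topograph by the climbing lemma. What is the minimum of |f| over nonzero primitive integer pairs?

translate: b→-3 (≡5 mod 8), so (4,5,4)→(4,-3,3)
flip: (4,-3,3)→(3,3,4)
reduced (well bottom): (3,3,4) with a≤c, −a<b≤a
well minimum = a = 3

3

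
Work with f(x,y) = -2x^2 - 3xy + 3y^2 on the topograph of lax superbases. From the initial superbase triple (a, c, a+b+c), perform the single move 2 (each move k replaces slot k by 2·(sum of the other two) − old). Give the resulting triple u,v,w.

start (-2,3,-2) = (f(1,0),f(0,1),f(1,1))
replace slot 2: 2·((-2)+(-2)) − 3 = -11 → (-2,-11,-2)

-2,-11,-2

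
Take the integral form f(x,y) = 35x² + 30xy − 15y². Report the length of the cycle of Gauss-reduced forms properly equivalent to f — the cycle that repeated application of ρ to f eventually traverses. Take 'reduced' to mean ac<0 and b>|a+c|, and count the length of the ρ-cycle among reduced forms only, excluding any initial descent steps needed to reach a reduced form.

D = 3000, ⌊√D⌋ = 54
river: ρ → (-15,30,35)
river: ρ → (35,40,-10)
river: ρ → (-10,40,35)
river: ρ → (35,30,-15)
ρ-cycle length = 4 (tail of 0 descent steps not counted)

4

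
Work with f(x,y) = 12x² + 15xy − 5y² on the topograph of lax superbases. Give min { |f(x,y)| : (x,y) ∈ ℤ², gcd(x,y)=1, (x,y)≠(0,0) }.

river: ρ → (-5,15,12)
river: ρ → (12,9,-8)
river: ρ → (-8,7,13)
river: ρ → (13,19,-2)
river: ρ → (-2,21,3)
river: ρ → (3,21,-2)
river: ρ → (-2,19,13)
river: ρ → (13,7,-8)
river: ρ → (-8,9,12)
river: ρ → (12,15,-5)
closes: descent 0, river 10
min |a| on river = 2

2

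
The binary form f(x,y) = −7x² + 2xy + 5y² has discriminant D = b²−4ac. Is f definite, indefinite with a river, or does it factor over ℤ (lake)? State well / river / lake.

D = b²−4ac = 2² − 4·(-7)·5 = 144
D = 12² is a perfect square ⇒ form factors over ℤ ⇒ lakes

lake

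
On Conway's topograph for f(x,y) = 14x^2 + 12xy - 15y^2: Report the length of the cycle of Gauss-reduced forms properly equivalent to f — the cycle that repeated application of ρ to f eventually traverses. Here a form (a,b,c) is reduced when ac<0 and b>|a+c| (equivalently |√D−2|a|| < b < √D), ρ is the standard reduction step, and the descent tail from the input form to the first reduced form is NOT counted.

D = 984, ⌊√D⌋ = 31
river: ρ → (-15,18,11)
river: ρ → (11,26,-7)
river: ρ → (-7,30,3)
river: ρ → (3,30,-7)
river: ρ → (-7,26,11)
river: ρ → (11,18,-15)
river: ρ → (-15,12,14)
river: ρ → (14,16,-13)
river: ρ → (-13,10,17)
river: ρ → (17,24,-6)
river: ρ → (-6,24,17)
river: ρ → (17,10,-13)
river: ρ → (-13,16,14)
river: ρ → (14,12,-15)
ρ-cycle length = 14 (tail of 0 descent steps not counted)

14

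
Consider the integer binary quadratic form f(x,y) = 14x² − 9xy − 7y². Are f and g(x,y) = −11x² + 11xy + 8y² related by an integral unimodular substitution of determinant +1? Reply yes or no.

D₁ = 473, D₂ = 473
river cycle of f (length 4): (-7, 9, 14), (14, 19, -2), (-2, 21, 4), (4, 19, -7)
river cycle of g (length 4): (8, 21, -1), (-1, 21, 8), (8, 11, -11), (-11, 11, 8)
cycles differ ⇒ inequivalent

no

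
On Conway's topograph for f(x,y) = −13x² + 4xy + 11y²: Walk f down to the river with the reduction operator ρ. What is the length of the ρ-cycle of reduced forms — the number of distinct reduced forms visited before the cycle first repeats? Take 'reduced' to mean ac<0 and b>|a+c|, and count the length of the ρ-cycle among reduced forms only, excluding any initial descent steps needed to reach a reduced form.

D = 588, ⌊√D⌋ = 24
river: ρ → (11,18,-6)
river: ρ → (-6,18,11)
river: ρ → (11,4,-13)
river: ρ → (-13,22,2)
river: ρ → (2,22,-13)
river: ρ → (-13,4,11)
ρ-cycle length = 6 (tail of 0 descent steps not counted)

6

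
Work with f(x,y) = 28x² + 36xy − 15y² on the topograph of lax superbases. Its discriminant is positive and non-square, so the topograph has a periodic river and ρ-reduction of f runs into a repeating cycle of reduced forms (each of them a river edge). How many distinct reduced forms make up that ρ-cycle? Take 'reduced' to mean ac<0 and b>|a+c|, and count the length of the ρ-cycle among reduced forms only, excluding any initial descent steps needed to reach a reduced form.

D = 2976, ⌊√D⌋ = 54
river: ρ → (-15,54,1)
river: ρ → (1,54,-15)
river: ρ → (-15,36,28)
river: ρ → (28,20,-23)
river: ρ → (-23,26,25)
river: ρ → (25,24,-24)
river: ρ → (-24,24,25)
river: ρ → (25,26,-23)
river: ρ → (-23,20,28)
river: ρ → (28,36,-15)
ρ-cycle length = 10 (tail of 0 descent steps not counted)

10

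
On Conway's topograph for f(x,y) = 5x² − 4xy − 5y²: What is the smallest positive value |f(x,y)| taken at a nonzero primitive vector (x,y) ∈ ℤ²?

descent: ρ → (-5,4,5)  [lands on river]
river: ρ → (5,6,-4)
river: ρ → (-4,10,1)
river: ρ → (1,10,-4)
river: ρ → (-4,6,5)
river: ρ → (5,4,-5)
river: ρ → (-5,6,4)
river: ρ → (4,10,-1)
river: ρ → (-1,10,4)
river: ρ → (4,6,-5)
closes: descent 1, river 10
min |a| on river = 1

1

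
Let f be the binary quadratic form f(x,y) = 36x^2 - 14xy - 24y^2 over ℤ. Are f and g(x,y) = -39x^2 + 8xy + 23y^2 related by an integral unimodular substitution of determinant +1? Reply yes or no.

D₁ = 3652, D₂ = 3652
river cycle of f (length 32): (-24, 14, 36), (36, 58, -2), (-2, 58, 36), (36, 14, -24), (-24, 34, 26), (26, 18, -32), (-32, 46, 12), (12, 50, -24), (-24, 46, 16), (16, 50, -18), … (22 more)
river cycle of g (length 32): (23, 38, -24), (-24, 58, 3), (3, 56, -43), (-43, 30, 16), (16, 34, -39), (-39, 44, 11), (11, 44, -39), (-39, 34, 16), (16, 30, -43), (-43, 56, 3), … (22 more)
cycles differ ⇒ inequivalent

no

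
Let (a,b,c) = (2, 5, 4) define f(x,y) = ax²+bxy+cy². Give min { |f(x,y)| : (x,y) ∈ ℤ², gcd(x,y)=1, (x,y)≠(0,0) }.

translate: b→1 (≡5 mod 4), so (2,5,4)→(2,1,1)
flip: (2,1,1)→(1,-1,2)
translate: b→1 (≡-1 mod 2), so (1,-1,2)→(1,1,2)
reduced (well bottom): (1,1,2) with a≤c, −a<b≤a
well minimum = a = 1

1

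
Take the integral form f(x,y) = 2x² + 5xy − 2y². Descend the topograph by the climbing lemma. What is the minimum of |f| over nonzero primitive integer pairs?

river: ρ → (-2,3,4)
river: ρ → (4,5,-1)
river: ρ → (-1,5,4)
river: ρ → (4,3,-2)
river: ρ → (-2,5,2)
river: ρ → (2,3,-4)
river: ρ → (-4,5,1)
river: ρ → (1,5,-4)
river: ρ → (-4,3,2)
river: ρ → (2,5,-2)
closes: descent 0, river 10
min |a| on river = 1

1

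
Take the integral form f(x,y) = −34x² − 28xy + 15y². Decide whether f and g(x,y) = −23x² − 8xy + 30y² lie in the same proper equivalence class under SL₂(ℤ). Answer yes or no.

D₁ = 2824, D₂ = 2824
river cycle of f (length 14): (15, 28, -34), (-34, 40, 9), (9, 50, -9), (-9, 40, 34), (34, 28, -15), (-15, 32, 30), (30, 28, -17), (-17, 40, 18), (18, 32, -25), (-25, 18, 25), … (4 more)
river cycle of g (length 8): (30, 8, -23), (-23, 38, 15), (15, 52, -2), (-2, 52, 15), (15, 38, -23), (-23, 8, 30), (30, 52, -1), (-1, 52, 30)
cycles differ ⇒ inequivalent

no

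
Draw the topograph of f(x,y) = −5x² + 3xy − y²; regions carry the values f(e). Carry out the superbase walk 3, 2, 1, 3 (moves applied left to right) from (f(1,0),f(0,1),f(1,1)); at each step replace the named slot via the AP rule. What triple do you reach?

start (-5,-1,-3) = (f(1,0),f(0,1),f(1,1))
replace slot 3: 2·((-5)+(-1)) − (-3) = -9 → (-5,-1,-9)
replace slot 2: 2·((-5)+(-9)) − (-1) = -27 → (-5,-27,-9)
replace slot 1: 2·((-27)+(-9)) − (-5) = -67 → (-67,-27,-9)
replace slot 3: 2·((-67)+(-27)) − (-9) = -179 → (-67,-27,-179)

-67,-27,-179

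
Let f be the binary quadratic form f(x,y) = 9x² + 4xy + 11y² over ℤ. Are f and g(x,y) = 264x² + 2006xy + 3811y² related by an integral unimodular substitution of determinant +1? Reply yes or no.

D₁ = -380, D₂ = -380
f: reduced (well bottom): (9,4,11) with a≤c, −a<b≤a
g: translate: b→-106 (≡2006 mod 528), so (264,2006,3811)→(264,-106,11)
g: flip: (264,-106,11)→(11,106,264)
g: translate: b→-4 (≡106 mod 22), so (11,106,264)→(11,-4,9)
g: flip: (11,-4,9)→(9,4,11)
g: reduced (well bottom): (9,4,11) with a≤c, −a<b≤a
reduced forms (9, 4, 11) vs (9, 4, 11) ⇒ equivalent

yes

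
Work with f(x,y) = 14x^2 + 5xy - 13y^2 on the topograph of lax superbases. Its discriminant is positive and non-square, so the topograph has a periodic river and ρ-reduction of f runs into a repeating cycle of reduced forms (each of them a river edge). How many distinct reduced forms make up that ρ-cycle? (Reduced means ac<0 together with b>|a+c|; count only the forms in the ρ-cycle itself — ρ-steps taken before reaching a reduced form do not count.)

D = 753, ⌊√D⌋ = 27
river: ρ → (-13,21,6)
river: ρ → (6,27,-1)
river: ρ → (-1,27,6)
river: ρ → (6,21,-13)
river: ρ → (-13,5,14)
river: ρ → (14,23,-4)
river: ρ → (-4,25,8)
river: ρ → (8,23,-7)
river: ρ → (-7,19,14)
river: ρ → (14,9,-12)
river: ρ → (-12,15,11)
river: ρ → (11,7,-16)
river: ρ → (-16,25,2)
river: ρ → (2,27,-3)
river: ρ → (-3,27,2)
river: ρ → (2,25,-16)
river: ρ → (-16,7,11)
river: ρ → (11,15,-12)
river: ρ → (-12,9,14)
river: ρ → (14,19,-7)
river: ρ → (-7,23,8)
river: ρ → (8,25,-4)
river: ρ → (-4,23,14)
river: ρ → (14,5,-13)
ρ-cycle length = 24 (tail of 0 descent steps not counted)

24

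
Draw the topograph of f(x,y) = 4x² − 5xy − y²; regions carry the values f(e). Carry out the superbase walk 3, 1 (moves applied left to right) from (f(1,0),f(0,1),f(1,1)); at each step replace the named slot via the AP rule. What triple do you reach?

start (4,-1,-2) = (f(1,0),f(0,1),f(1,1))
replace slot 3: 2·(4+(-1)) − (-2) = 8 → (4,-1,8)
replace slot 1: 2·((-1)+8) − 4 = 10 → (10,-1,8)

10,-1,8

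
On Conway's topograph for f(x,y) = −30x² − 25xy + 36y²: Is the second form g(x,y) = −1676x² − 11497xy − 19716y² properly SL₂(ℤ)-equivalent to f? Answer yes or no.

D₁ = 4945, D₂ = 4945
river cycle of f (length 42): (36, 25, -30), (-30, 35, 31), (31, 27, -34), (-34, 41, 24), (24, 55, -20), (-20, 65, 9), (9, 61, -34), (-34, 7, 36), (36, 65, -5), (-5, 65, 36), … (32 more)
river cycle of g (length 42): (-30, 35, 31), (31, 27, -34), (-34, 41, 24), (24, 55, -20), (-20, 65, 9), (9, 61, -34), (-34, 7, 36), (36, 65, -5), (-5, 65, 36), (36, 7, -34), … (32 more)
cycles coincide ⇒ equivalent

yes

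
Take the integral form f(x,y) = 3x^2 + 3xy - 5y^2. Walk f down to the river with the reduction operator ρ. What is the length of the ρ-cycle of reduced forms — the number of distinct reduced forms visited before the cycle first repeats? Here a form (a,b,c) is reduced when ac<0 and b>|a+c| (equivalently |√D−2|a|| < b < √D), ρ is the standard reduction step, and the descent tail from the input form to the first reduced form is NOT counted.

D = 69, ⌊√D⌋ = 8
river: ρ → (-5,7,1)
river: ρ → (1,7,-5)
river: ρ → (-5,3,3)
river: ρ → (3,3,-5)
ρ-cycle length = 4 (tail of 0 descent steps not counted)

4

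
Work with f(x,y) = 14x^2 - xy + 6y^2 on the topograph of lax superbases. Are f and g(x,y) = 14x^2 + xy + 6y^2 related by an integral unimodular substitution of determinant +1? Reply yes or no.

D₁ = -335, D₂ = -335
f: flip: (14,-1,6)→(6,1,14)
f: reduced (well bottom): (6,1,14) with a≤c, −a<b≤a
g: flip: (14,1,6)→(6,-1,14)
g: reduced (well bottom): (6,-1,14) with a≤c, −a<b≤a
reduced forms (6, 1, 14) vs (6, -1, 14) ⇒ inequivalent

no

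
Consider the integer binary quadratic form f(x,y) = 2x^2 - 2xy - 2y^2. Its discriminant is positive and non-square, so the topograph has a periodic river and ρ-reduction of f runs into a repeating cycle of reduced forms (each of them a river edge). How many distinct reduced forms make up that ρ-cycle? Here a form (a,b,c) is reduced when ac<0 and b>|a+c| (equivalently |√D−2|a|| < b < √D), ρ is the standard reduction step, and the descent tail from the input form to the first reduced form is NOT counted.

D = 20, ⌊√D⌋ = 4
descent: ρ → (-2,2,2)  [lands on river]
river: ρ → (2,2,-2)
ρ-cycle length = 2 (tail of 1 descent step not counted)

2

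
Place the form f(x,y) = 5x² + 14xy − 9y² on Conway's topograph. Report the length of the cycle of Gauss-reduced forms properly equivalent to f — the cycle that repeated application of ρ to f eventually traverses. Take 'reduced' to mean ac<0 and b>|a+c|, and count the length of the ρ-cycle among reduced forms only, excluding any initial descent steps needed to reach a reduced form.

D = 376, ⌊√D⌋ = 19
river: ρ → (-9,4,10)
river: ρ → (10,16,-3)
river: ρ → (-3,14,15)
river: ρ → (15,16,-2)
river: ρ → (-2,16,15)
river: ρ → (15,14,-3)
river: ρ → (-3,16,10)
river: ρ → (10,4,-9)
river: ρ → (-9,14,5)
river: ρ → (5,16,-6)
river: ρ → (-6,8,13)
river: ρ → (13,18,-1)
river: ρ → (-1,18,13)
river: ρ → (13,8,-6)
river: ρ → (-6,16,5)
river: ρ → (5,14,-9)
ρ-cycle length = 16 (tail of 0 descent steps not counted)

16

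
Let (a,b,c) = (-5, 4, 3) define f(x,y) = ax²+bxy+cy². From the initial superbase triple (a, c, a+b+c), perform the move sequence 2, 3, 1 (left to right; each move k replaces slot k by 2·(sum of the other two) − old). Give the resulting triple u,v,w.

start (-5,3,2) = (f(1,0),f(0,1),f(1,1))
replace slot 2: 2·((-5)+2) − 3 = -9 → (-5,-9,2)
replace slot 3: 2·((-5)+(-9)) − 2 = -30 → (-5,-9,-30)
replace slot 1: 2·((-9)+(-30)) − (-5) = -73 → (-73,-9,-30)

-73,-9,-30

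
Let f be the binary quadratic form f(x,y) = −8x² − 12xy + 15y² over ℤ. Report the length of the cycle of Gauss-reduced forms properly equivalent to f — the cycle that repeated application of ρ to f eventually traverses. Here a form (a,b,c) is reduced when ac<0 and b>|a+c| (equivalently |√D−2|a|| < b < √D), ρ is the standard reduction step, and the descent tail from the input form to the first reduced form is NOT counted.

D = 624, ⌊√D⌋ = 24
descent: ρ → (15,12,-8)  [lands on river]
river: ρ → (-8,20,7)
river: ρ → (7,22,-5)
river: ρ → (-5,18,15)
ρ-cycle length = 4 (tail of 1 descent step not counted)

4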